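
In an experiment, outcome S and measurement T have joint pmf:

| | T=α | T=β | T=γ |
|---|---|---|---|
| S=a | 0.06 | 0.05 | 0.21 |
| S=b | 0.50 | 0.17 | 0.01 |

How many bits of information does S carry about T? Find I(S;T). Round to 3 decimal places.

Marginals: p(S) = (0.3200, 0.6800), p(T) = (0.5600, 0.2200, 0.2200).
I(S;T) = H(S) + H(T) − H(S,T).
H(S) = 0.9044, H(T) = 1.4296, H(S,T) = 1.9335.
I(S;T) = 0.9044 + 1.4296 − 1.9335 = 0.400 bits.

0.400 bits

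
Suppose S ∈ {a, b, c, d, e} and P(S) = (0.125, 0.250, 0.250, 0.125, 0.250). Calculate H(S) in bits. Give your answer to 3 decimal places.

2.250 bits

H(S) = −Σ p·log₂ p.
  −(0.125)·log₂(0.125) = 0.3750
  −(0.250)·log₂(0.250) = 0.5000
  −(0.250)·log₂(0.250) = 0.5000
  −(0.125)·log₂(0.125) = 0.3750
  −(0.250)·log₂(0.250) = 0.5000
Sum: 0.3750 + 0.5000 + 0.5000 + 0.3750 + 0.5000 = 2.250 bits.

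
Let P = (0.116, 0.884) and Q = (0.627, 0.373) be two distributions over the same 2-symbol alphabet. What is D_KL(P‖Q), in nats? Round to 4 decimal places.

0.5671 nats

D(P‖Q) = Σ p·ln(p/q).
  0.116·ln(0.116/0.627) = -0.19573
  0.884·ln(0.884/0.373) = 0.76278
D(P‖Q) = 0.5671 nats.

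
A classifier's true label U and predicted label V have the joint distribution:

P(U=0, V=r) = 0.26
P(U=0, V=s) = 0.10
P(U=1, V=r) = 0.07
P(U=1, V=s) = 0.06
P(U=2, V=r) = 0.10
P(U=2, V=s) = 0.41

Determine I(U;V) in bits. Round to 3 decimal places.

0.185 bits

Marginals: p(U) = (0.3600, 0.1300, 0.5100), p(V) = (0.4300, 0.5700).
I(U;V) = H(U) + H(V) − H(U,V).
H(U) = 1.4087, H(V) = 0.9858, H(U,V) = 2.2091.
I(U;V) = 1.4087 + 0.9858 − 2.2091 = 0.185 bits.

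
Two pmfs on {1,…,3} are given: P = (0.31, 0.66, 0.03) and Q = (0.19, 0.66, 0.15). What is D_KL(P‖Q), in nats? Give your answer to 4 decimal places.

0.1035 nats

D(P‖Q) = Σ p·ln(p/q).
  0.31·ln(0.31/0.19) = 0.15176
  0.66·ln(0.66/0.66) = 0.00000
  0.03·ln(0.03/0.15) = -0.04828
D(P‖Q) = 0.1035 nats.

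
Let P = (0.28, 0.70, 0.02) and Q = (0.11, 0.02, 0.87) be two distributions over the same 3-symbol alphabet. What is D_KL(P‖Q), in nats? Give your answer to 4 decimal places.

2.6749 nats

D(P‖Q) = Σ p·ln(p/q).
  0.28·ln(0.28/0.11) = 0.26161
  0.70·ln(0.70/0.02) = 2.48874
  0.02·ln(0.02/0.87) = -0.07546
D(P‖Q) = 2.6749 nats.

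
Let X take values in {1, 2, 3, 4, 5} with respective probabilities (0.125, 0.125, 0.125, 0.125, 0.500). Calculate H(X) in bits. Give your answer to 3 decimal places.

H(X) = −Σ p·log₂ p.
  −(0.125)·log₂(0.125) = 0.3750
  −(0.125)·log₂(0.125) = 0.3750
  −(0.125)·log₂(0.125) = 0.3750
  −(0.125)·log₂(0.125) = 0.3750
  −(0.500)·log₂(0.500) = 0.5000
Sum: 0.3750 + 0.3750 + 0.3750 + 0.3750 + 0.5000 = 2.000 bits.

2.000 bits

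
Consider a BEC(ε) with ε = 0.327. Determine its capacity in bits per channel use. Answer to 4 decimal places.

Binary erasure channel: capacity C = 1 − ε.
C = 1 − 0.327 = 0.6730 bits per channel use.

0.6730 bits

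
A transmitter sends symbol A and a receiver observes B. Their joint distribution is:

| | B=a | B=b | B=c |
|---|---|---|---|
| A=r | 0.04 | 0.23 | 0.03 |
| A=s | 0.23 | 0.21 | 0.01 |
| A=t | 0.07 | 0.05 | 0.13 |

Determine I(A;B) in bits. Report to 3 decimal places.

Marginals: p(A) = (0.3000, 0.4500, 0.2500), p(B) = (0.3400, 0.4900, 0.1700).
I(A;B) = Σ p(x,y)·log₂[p(x,y)/(p(x)p(y))].
  (r,a): 0.04·log₂(0.3922) = -0.0540
  (r,b): 0.23·log₂(1.5646) = 0.1485
  (r,c): 0.03·log₂(0.5882) = -0.0230
  (s,a): 0.23·log₂(1.5033) = 0.1353
  (s,b): 0.21·log₂(0.9524) = -0.0148
  (s,c): 0.01·log₂(0.1307) = -0.0294
  (t,a): 0.07·log₂(0.8235) = -0.0196
  (t,b): 0.05·log₂(0.4082) = -0.0646
  (t,c): 0.13·log₂(3.0588) = 0.2097
Sum = 0.288 bits.

0.288 bits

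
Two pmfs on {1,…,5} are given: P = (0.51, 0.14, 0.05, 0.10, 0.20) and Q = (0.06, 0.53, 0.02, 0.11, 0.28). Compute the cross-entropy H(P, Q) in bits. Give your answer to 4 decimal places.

H(P,Q) = −Σ p·log₂ q.
  −0.51·log₂(0.06) = 2.07004
  −0.14·log₂(0.53) = 0.12823
  −0.05·log₂(0.02) = 0.28219
  −0.10·log₂(0.11) = 0.31844
  −0.20·log₂(0.28) = 0.36730
H(P,Q) = 3.1662 bits.

3.1662 bits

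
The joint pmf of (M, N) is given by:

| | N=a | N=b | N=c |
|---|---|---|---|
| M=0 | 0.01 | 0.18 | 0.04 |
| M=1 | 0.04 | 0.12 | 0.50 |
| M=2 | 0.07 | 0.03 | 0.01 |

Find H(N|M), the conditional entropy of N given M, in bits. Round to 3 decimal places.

Marginals: p(M) = (0.2300, 0.6600, 0.1100), p(N) = (0.1200, 0.3300, 0.5500).
H(N|M) = Σ p(M) · H(N|M=·).
  M=0: p=0.2300, H(N|M=0) = 0.9123
  M=1: p=0.6600, H(N|M=1) = 0.9957
  M=2: p=0.1100, H(N|M=2) = 1.2407
Weighted sum = 1.003 bits.

1.003 bits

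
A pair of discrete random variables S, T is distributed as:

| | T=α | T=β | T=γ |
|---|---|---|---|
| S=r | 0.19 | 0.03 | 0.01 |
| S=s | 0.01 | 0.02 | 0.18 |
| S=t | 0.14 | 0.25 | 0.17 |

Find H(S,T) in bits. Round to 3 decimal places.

H(S,T) = −Σ p(x,y)·log₂ p(x,y) over all 9 cells.
  cell (r,α): −0.19·log₂0.19 = 0.4552
  cell (r,β): −0.03·log₂0.03 = 0.1518
  cell (r,γ): −0.01·log₂0.01 = 0.0664
  cell (s,α): −0.01·log₂0.01 = 0.0664
  cell (s,β): −0.02·log₂0.02 = 0.1129
  cell (s,γ): −0.18·log₂0.18 = 0.4453
  cell (t,α): −0.14·log₂0.14 = 0.3971
  cell (t,β): −0.25·log₂0.25 = 0.5000
  cell (t,γ): −0.17·log₂0.17 = 0.4346
Sum = 2.630 bits.

2.630 bits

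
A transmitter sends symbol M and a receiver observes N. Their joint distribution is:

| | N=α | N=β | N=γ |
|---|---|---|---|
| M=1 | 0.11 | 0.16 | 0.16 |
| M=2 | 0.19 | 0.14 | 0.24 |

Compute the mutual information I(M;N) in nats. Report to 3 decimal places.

0.010 nats

Marginals: p(M) = (0.4300, 0.5700), p(N) = (0.3000, 0.3000, 0.4000).
I(M;N) = H(M) + H(N) − H(M,N).
H(M) = 0.6833, H(N) = 1.0889, H(M,N) = 1.7625.
I(M;N) = 0.6833 + 1.0889 − 1.7625 = 0.010 nats.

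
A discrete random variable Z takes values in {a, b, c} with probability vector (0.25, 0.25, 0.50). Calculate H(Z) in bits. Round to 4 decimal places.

H(Z) = −Σ p·log₂ p.
  −(0.25)·log₂(0.25) = 0.50000
  −(0.25)·log₂(0.25) = 0.50000
  −(0.50)·log₂(0.50) = 0.50000
Sum: 0.50000 + 0.50000 + 0.50000 = 1.5000 bits.

1.5000 bits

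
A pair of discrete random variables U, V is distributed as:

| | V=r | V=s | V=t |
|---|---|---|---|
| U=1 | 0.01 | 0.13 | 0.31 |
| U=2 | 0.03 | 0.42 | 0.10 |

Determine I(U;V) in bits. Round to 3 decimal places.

0.198 bits

Marginals: p(U) = (0.4500, 0.5500), p(V) = (0.0400, 0.5500, 0.4100).
I(U;V) = Σ p(x,y)·log₂[p(x,y)/(p(x)p(y))].
  (1,r): 0.01·log₂(0.5556) = -0.0085
  (1,s): 0.13·log₂(0.5253) = -0.1208
  (1,t): 0.31·log₂(1.6802) = 0.2321
  (2,r): 0.03·log₂(1.3636) = 0.0134
  (2,s): 0.42·log₂(1.3884) = 0.1989
  (2,t): 0.10·log₂(0.4435) = -0.1173
Sum = 0.198 bits.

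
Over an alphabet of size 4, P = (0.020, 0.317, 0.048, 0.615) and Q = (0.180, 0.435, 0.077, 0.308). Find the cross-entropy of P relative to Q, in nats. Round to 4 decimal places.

H(P,Q) = −Σ p·ln q.
  −0.020·ln(0.180) = 0.03430
  −0.317·ln(0.435) = 0.26387
  −0.048·ln(0.077) = 0.12307
  −0.615·ln(0.308) = 0.72426
H(P,Q) = 1.1455 nats.

1.1455 nats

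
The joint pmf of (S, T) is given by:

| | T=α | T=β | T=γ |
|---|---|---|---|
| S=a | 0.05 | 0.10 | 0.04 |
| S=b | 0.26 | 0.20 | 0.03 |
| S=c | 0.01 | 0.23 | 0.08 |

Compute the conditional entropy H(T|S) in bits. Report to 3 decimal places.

1.216 bits

Marginals: p(S) = (0.1900, 0.4900, 0.3200), p(T) = (0.3200, 0.5300, 0.1500).
H(T|S) = Σ p(S) · H(T|S=·).
  S=a: p=0.1900, H(T|S=a) = 1.4675
  S=b: p=0.4900, H(T|S=b) = 1.2595
  S=c: p=0.3200, H(T|S=c) = 0.9987
Weighted sum = 1.216 bits.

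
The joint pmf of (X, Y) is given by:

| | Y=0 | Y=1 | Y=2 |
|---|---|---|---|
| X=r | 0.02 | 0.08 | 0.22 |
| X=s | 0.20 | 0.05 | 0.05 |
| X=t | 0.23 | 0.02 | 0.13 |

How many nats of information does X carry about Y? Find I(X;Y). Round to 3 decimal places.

0.188 nats

Marginals: p(X) = (0.3200, 0.3000, 0.3800), p(Y) = (0.4500, 0.1500, 0.4000).
I(X;Y) = Σ p(x,y)·ln[p(x,y)/(p(x)p(y))].
  (r,0): 0.02·ln(0.1389) = -0.0395
  (r,1): 0.08·ln(1.6667) = 0.0409
  (r,2): 0.22·ln(1.7188) = 0.1192
  (s,0): 0.20·ln(1.4815) = 0.0786
  (s,1): 0.05·ln(1.1111) = 0.0053
  (s,2): 0.05·ln(0.4167) = -0.0438
  (t,0): 0.23·ln(1.3450) = 0.0682
  (t,1): 0.02·ln(0.3509) = -0.0209
  (t,2): 0.13·ln(0.8553) = -0.0203
Sum = 0.188 nats.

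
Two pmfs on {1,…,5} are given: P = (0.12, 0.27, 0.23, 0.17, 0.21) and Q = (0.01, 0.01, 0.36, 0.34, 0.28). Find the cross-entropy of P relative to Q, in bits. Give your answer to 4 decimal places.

3.5804 bits

H(P,Q) = −Σ p·log₂ q.
  −0.12·log₂(0.01) = 0.79726
  −0.27·log₂(0.01) = 1.79384
  −0.23·log₂(0.36) = 0.33900
  −0.17·log₂(0.34) = 0.26459
  −0.21·log₂(0.28) = 0.38567
H(P,Q) = 3.5804 bits.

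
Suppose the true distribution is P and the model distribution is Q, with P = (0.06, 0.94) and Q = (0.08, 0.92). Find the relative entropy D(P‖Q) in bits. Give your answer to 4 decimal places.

0.0043 bits

D(P‖Q) = Σ p·log₂(p/q).
  0.06·log₂(0.06/0.08) = -0.02490
  0.94·log₂(0.94/0.92) = 0.02917
D(P‖Q) = 0.0043 bits.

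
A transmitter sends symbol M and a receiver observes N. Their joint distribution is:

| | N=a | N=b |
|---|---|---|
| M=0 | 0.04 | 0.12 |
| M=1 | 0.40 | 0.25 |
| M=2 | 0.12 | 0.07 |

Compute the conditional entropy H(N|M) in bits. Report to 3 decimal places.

0.935 bits

Chain rule: H(N|M) = H(M,N) − H(M).
Marginals: p(M) = (0.1600, 0.6500, 0.1900), p(N) = (0.5600, 0.4400).
H(M,N) = 2.2172 bits; H(M) = 1.2822 bits.
H(N|M) = 2.2172 − 1.2822 = 0.935 bits.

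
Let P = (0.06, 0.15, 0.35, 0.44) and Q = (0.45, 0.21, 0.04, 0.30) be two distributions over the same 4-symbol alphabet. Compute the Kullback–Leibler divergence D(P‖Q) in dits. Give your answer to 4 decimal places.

0.3285 dits

D(P‖Q) = Σ p·log₁₀(p/q).
  0.06·log₁₀(0.06/0.45) = -0.05250
  0.15·log₁₀(0.15/0.21) = -0.02192
  0.35·log₁₀(0.35/0.04) = 0.32970
  0.44·log₁₀(0.44/0.30) = 0.07319
D(P‖Q) = 0.3285 dits.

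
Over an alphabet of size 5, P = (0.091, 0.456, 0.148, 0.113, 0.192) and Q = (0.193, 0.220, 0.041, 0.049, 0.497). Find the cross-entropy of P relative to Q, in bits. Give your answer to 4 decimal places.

2.5794 bits

H(P,Q) = −Σ p·log₂ q.
  −0.091·log₂(0.193) = 0.21597
  −0.456·log₂(0.220) = 0.99610
  −0.148·log₂(0.041) = 0.68202
  −0.113·log₂(0.049) = 0.49167
  −0.192·log₂(0.497) = 0.19367
H(P,Q) = 2.5794 bits.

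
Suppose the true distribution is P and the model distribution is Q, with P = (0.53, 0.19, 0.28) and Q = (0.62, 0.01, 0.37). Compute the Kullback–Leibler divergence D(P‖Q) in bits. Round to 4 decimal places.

D(P‖Q) = Σ p·log₂(p/q).
  0.53·log₂(0.53/0.62) = -0.11993
  0.19·log₂(0.19/0.01) = 0.80711
  0.28·log₂(0.28/0.37) = -0.11259
D(P‖Q) = 0.5746 bits.

0.5746 bits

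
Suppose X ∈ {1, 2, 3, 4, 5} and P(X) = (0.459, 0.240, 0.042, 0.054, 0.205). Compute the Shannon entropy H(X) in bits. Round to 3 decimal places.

1.898 bits

H(X) = −Σ p·log₂ p.
  −(0.459)·log₂(0.459) = 0.5157
  −(0.240)·log₂(0.240) = 0.4941
  −(0.042)·log₂(0.042) = 0.1921
  −(0.054)·log₂(0.054) = 0.2274
  −(0.205)·log₂(0.205) = 0.4687
Sum: 0.5157 + 0.4941 + 0.1921 + 0.2274 + 0.4687 = 1.898 bits.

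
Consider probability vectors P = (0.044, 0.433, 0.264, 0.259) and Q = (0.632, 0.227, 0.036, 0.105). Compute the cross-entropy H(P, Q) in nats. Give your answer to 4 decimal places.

2.1236 nats

H(P,Q) = −Σ p·ln q.
  −0.044·ln(0.632) = 0.02019
  −0.433·ln(0.227) = 0.64205
  −0.264·ln(0.036) = 0.87760
  −0.259·ln(0.105) = 0.58373
H(P,Q) = 2.1236 nats.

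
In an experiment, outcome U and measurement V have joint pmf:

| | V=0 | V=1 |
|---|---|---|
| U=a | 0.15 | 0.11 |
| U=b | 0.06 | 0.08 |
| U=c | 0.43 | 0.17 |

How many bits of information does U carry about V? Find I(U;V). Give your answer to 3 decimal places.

0.033 bits

Marginals: p(U) = (0.2600, 0.1400, 0.6000), p(V) = (0.6400, 0.3600).
I(U;V) = Σ p(x,y)·log₂[p(x,y)/(p(x)p(y))].
  (a,0): 0.15·log₂(0.9014) = -0.0225
  (a,1): 0.11·log₂(1.1752) = 0.0256
  (b,0): 0.06·log₂(0.6696) = -0.0347
  (b,1): 0.08·log₂(1.5873) = 0.0533
  (c,0): 0.43·log₂(1.1198) = 0.0702
  (c,1): 0.17·log₂(0.7870) = -0.0587
Sum = 0.033 bits.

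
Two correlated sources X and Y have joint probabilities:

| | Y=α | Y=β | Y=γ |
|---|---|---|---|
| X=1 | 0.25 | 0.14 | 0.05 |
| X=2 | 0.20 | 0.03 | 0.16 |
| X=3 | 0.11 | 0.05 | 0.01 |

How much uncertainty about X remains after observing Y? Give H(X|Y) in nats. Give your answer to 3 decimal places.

Marginals: p(X) = (0.4400, 0.3900, 0.1700), p(Y) = (0.5600, 0.2200, 0.2200).
H(X|Y) = Σ p(Y) · H(X|Y=·).
  Y=α: p=0.5600, H(X|Y=α) = 1.0474
  Y=β: p=0.2200, H(X|Y=β) = 0.8961
  Y=γ: p=0.2200, H(X|Y=γ) = 0.7088
Weighted sum = 0.940 nats.

0.940 nats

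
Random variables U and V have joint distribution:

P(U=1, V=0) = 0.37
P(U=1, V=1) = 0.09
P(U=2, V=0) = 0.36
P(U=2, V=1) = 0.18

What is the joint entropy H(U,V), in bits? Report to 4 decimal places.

1.8193 bits

H(U,V) = −Σ p(x,y)·log₂ p(x,y) over all 4 cells.
  cell (1,0): −0.37·log₂0.37 = 0.53073
  cell (1,1): −0.09·log₂0.09 = 0.31265
  cell (2,0): −0.36·log₂0.36 = 0.53062
  cell (2,1): −0.18·log₂0.18 = 0.44531
Sum = 1.8193 bits.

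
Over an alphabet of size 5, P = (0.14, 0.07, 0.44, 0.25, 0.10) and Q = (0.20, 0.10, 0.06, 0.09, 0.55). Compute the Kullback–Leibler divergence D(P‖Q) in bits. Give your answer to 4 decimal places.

1.2792 bits

D(P‖Q) = Σ p·log₂(p/q).
  0.14·log₂(0.14/0.20) = -0.07204
  0.07·log₂(0.07/0.10) = -0.03602
  0.44·log₂(0.44/0.06) = 1.26477
  0.25·log₂(0.25/0.09) = 0.36848
  0.10·log₂(0.10/0.55) = -0.24594
D(P‖Q) = 1.2792 bits.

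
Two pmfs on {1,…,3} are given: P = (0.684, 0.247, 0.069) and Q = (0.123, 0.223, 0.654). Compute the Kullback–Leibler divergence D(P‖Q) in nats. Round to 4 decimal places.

1.0437 nats

D(P‖Q) = Σ p·ln(p/q).
  0.684·ln(0.684/0.123) = 1.17359
  0.247·ln(0.247/0.223) = 0.02525
  0.069·ln(0.069/0.654) = -0.15518
D(P‖Q) = 1.0437 nats.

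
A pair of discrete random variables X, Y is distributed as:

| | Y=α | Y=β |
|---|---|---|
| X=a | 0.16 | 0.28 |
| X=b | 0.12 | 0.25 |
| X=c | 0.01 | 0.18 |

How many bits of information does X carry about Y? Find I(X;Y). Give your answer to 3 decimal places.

0.060 bits

Marginals: p(X) = (0.4400, 0.3700, 0.1900), p(Y) = (0.2900, 0.7100).
I(X;Y) = Σ p(x,y)·log₂[p(x,y)/(p(x)p(y))].
  (a,α): 0.16·log₂(1.2539) = 0.0522
  (a,β): 0.28·log₂(0.8963) = -0.0442
  (b,α): 0.12·log₂(1.1184) = 0.0194
  (b,β): 0.25·log₂(0.9517) = -0.0179
  (c,α): 0.01·log₂(0.1815) = -0.0246
  (c,β): 0.18·log₂(1.3343) = 0.0749
Sum = 0.060 bits.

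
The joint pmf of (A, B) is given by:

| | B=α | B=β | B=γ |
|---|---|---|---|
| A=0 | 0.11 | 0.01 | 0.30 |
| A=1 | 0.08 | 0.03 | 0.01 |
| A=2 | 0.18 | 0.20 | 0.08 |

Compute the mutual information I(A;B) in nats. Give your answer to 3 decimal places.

Marginals: p(A) = (0.4200, 0.1200, 0.4600), p(B) = (0.3700, 0.2400, 0.3900).
I(A;B) = H(A) + H(B) − H(A,B).
H(A) = 0.9760, H(B) = 1.0776, H(A,B) = 1.8360.
I(A;B) = 0.9760 + 1.0776 − 1.8360 = 0.218 nats.

0.218 nats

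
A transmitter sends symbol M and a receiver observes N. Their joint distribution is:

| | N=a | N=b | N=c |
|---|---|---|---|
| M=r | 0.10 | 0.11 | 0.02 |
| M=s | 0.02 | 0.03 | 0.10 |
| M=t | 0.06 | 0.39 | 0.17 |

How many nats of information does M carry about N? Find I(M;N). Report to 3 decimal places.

Marginals: p(M) = (0.2300, 0.1500, 0.6200), p(N) = (0.1800, 0.5300, 0.2900).
I(M;N) = H(M) + H(N) − H(M,N).
H(M) = 0.9190, H(N) = 1.0041, H(M,N) = 1.8023.
I(M;N) = 0.9190 + 1.0041 − 1.8023 = 0.121 nats.

0.121 nats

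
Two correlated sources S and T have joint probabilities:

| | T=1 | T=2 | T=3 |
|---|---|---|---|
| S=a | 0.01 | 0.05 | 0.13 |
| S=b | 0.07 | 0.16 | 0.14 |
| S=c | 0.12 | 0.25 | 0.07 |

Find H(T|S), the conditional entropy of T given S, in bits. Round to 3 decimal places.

1.382 bits

Chain rule: H(T|S) = H(S,T) − H(S).
Marginals: p(S) = (0.1900, 0.3700, 0.4400), p(T) = (0.2000, 0.4600, 0.3400).
H(S,T) = 2.8895 bits; H(S) = 1.5071 bits.
H(T|S) = 2.8895 − 1.5071 = 1.382 bits.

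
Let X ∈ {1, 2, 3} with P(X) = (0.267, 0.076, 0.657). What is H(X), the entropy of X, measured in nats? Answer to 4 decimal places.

H(X) = −Σ p·ln p.
  −(0.267)·ln(0.267) = 0.35258
  −(0.076)·ln(0.076) = 0.19585
  −(0.657)·ln(0.657) = 0.27599
Sum: 0.35258 + 0.19585 + 0.27599 = 0.8244 nats.

0.8244 nats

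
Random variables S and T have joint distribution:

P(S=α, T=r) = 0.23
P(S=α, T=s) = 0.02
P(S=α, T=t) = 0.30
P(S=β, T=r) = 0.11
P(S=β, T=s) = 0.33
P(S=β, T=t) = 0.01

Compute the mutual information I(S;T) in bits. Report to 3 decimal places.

0.510 bits

Marginals: p(S) = (0.5500, 0.4500), p(T) = (0.3400, 0.3500, 0.3100).
I(S;T) = H(S) + H(T) − H(S,T).
H(S) = 0.9928, H(T) = 1.5831, H(S,T) = 2.0662.
I(S;T) = 0.9928 + 1.5831 − 2.0662 = 0.510 bits.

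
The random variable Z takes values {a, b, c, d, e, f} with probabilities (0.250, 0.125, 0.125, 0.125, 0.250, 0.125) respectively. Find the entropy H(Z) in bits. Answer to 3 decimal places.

2.500 bits

H(Z) = −Σ p·log₂ p.
  −(0.250)·log₂(0.250) = 0.5000
  −(0.125)·log₂(0.125) = 0.3750
  −(0.125)·log₂(0.125) = 0.3750
  −(0.125)·log₂(0.125) = 0.3750
  −(0.250)·log₂(0.250) = 0.5000
  −(0.125)·log₂(0.125) = 0.3750
Sum: 0.5000 + 0.3750 + 0.3750 + 0.3750 + 0.5000 + 0.3750 = 2.500 bits.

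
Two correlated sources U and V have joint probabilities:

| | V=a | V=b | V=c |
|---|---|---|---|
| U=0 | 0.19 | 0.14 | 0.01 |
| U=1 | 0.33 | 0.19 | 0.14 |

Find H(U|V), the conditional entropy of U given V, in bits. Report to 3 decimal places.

0.870 bits

Chain rule: H(U|V) = H(U,V) − H(V).
Marginals: p(U) = (0.3400, 0.6600), p(V) = (0.5200, 0.3300, 0.1500).
H(U,V) = 2.2989 bits; H(V) = 1.4289 bits.
H(U|V) = 2.2989 − 1.4289 = 0.870 bits.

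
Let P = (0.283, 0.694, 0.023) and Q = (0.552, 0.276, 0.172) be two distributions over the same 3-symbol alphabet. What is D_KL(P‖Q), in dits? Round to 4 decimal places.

0.1757 dits

D(P‖Q) = Σ p·log₁₀(p/q).
  0.283·log₁₀(0.283/0.552) = -0.08211
  0.694·log₁₀(0.694/0.276) = 0.27791
  0.023·log₁₀(0.023/0.172) = -0.02010
D(P‖Q) = 0.1757 dits.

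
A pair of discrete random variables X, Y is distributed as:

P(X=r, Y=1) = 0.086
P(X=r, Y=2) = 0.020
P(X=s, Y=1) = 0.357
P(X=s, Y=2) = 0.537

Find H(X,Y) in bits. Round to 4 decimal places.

1.4295 bits

H(X,Y) = −Σ p(x,y)·log₂ p(x,y) over all 4 cells.
  cell (r,1): −0.086·log₂0.086 = 0.30440
  cell (r,2): −0.020·log₂0.020 = 0.11288
  cell (s,1): −0.357·log₂0.357 = 0.53050
  cell (s,2): −0.537·log₂0.537 = 0.48169
Sum = 1.4295 bits.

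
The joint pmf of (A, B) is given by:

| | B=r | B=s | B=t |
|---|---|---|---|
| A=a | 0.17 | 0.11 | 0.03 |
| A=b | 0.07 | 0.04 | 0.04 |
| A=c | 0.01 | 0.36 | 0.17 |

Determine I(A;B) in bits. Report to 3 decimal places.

0.296 bits

Marginals: p(A) = (0.3100, 0.1500, 0.5400), p(B) = (0.2500, 0.5100, 0.2400).
I(A;B) = H(A) + H(B) − H(A,B).
H(A) = 1.4144, H(B) = 1.4896, H(A,B) = 2.6083.
I(A;B) = 1.4144 + 1.4896 − 2.6083 = 0.296 bits.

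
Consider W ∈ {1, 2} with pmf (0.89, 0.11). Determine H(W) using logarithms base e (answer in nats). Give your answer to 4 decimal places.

0.3465 nats

H(W) = −Σ p·ln p.
  −(0.89)·ln(0.89) = 0.10372
  −(0.11)·ln(0.11) = 0.24280
Sum: 0.10372 + 0.24280 = 0.3465 nats.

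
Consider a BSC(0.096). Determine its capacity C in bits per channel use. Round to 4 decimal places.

0.5438 bits

Binary symmetric channel: C = 1 − h₂(ε) where h₂ is the binary entropy function.
h₂(0.096) = −0.096·log₂0.096 − 0.904·log₂0.904 = 0.4562.
C = 1 − 0.4562 = 0.5438 bits per channel use.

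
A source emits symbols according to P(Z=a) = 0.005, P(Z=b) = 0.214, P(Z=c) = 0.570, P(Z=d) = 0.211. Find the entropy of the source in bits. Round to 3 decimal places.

H(Z) = −Σ p·log₂ p.
  −(0.005)·log₂(0.005) = 0.0382
  −(0.214)·log₂(0.214) = 0.4760
  −(0.570)·log₂(0.570) = 0.4623
  −(0.211)·log₂(0.211) = 0.4736
Sum: 0.0382 + 0.4760 + 0.4623 + 0.4736 = 1.450 bits.

1.450 bits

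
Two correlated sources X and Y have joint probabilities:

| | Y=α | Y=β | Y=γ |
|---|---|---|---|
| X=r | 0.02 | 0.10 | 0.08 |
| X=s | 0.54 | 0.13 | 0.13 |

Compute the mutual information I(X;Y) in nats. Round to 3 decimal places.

0.117 nats

Marginals: p(X) = (0.2000, 0.8000), p(Y) = (0.5600, 0.2300, 0.2100).
I(X;Y) = H(X) + H(Y) − H(X,Y).
H(X) = 0.5004, H(Y) = 0.9905, H(X,Y) = 1.3738.
I(X;Y) = 0.5004 + 0.9905 − 1.3738 = 0.117 nats.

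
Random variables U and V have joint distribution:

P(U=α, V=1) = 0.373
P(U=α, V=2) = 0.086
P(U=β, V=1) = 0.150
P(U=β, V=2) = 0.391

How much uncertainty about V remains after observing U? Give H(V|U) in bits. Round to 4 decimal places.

0.7802 bits

Chain rule: H(V|U) = H(U,V) − H(U).
Marginals: p(U) = (0.4590, 0.5410), p(V) = (0.5230, 0.4770).
H(U,V) = 1.7753 bits; H(U) = 0.9951 bits.
H(V|U) = 1.7753 − 0.9951 = 0.7802 bits.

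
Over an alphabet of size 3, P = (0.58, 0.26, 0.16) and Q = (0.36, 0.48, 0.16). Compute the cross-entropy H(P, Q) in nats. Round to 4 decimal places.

1.0766 nats

H(P,Q) = −Σ p·ln q.
  −0.58·ln(0.36) = 0.59256
  −0.26·ln(0.48) = 0.19083
  −0.16·ln(0.16) = 0.29321
H(P,Q) = 1.0766 nats.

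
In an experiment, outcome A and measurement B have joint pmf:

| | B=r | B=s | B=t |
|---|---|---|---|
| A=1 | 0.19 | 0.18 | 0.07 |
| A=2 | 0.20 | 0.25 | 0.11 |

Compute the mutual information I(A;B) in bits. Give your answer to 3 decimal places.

Marginals: p(A) = (0.4400, 0.5600), p(B) = (0.3900, 0.4300, 0.1800).
I(A;B) = H(A) + H(B) − H(A,B).
H(A) = 0.9896, H(B) = 1.4987, H(A,B) = 2.4838.
I(A;B) = 0.9896 + 1.4987 − 2.4838 = 0.004 bits.

0.004 bits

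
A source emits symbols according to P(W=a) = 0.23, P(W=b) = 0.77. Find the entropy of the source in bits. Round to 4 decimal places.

H(W) = −Σ p·log₂ p.
  −(0.23)·log₂(0.23) = 0.48767
  −(0.77)·log₂(0.77) = 0.29034
Sum: 0.48767 + 0.29034 = 0.7780 bits.

0.7780 bits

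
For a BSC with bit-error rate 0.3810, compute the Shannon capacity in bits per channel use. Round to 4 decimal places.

Binary symmetric channel: C = 1 − h₂(ε) where h₂ is the binary entropy function.
h₂(0.3810) = −0.3810·log₂0.3810 − 0.6190·log₂0.6190 = 0.9587.
C = 1 − 0.9587 = 0.0413 bits per channel use.

0.0413 bits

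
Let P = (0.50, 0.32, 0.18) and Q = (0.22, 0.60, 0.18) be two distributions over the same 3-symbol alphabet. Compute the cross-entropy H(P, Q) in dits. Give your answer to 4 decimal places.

H(P,Q) = −Σ p·log₁₀ q.
  −0.50·log₁₀(0.22) = 0.32879
  −0.32·log₁₀(0.60) = 0.07099
  −0.18·log₁₀(0.18) = 0.13405
H(P,Q) = 0.5338 dits.

0.5338 dits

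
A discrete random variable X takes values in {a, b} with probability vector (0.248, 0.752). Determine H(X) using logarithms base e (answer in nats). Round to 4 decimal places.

0.5601 nats

H(X) = −Σ p·ln p.
  −(0.248)·ln(0.248) = 0.34579
  −(0.752)·ln(0.752) = 0.21433
Sum: 0.34579 + 0.21433 = 0.5601 nats.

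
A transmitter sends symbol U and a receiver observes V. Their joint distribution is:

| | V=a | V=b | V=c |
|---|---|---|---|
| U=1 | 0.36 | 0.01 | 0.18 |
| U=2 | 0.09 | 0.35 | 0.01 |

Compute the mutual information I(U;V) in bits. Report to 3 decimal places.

Marginals: p(U) = (0.5500, 0.4500), p(V) = (0.4500, 0.3600, 0.1900).
I(U;V) = Σ p(x,y)·log₂[p(x,y)/(p(x)p(y))].
  (1,a): 0.36·log₂(1.4545) = 0.1946
  (1,b): 0.01·log₂(0.0505) = -0.0431
  (1,c): 0.18·log₂(1.7225) = 0.1412
  (2,a): 0.09·log₂(0.4444) = -0.1053
  (2,b): 0.35·log₂(2.1605) = 0.3890
  (2,c): 0.01·log₂(0.1170) = -0.0310
Sum = 0.545 bits.

0.545 bits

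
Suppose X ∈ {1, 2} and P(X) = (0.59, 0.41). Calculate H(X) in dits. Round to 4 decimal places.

0.2940 dits

H(X) = −Σ p·log₁₀ p.
  −(0.59)·log₁₀(0.59) = 0.13520
  −(0.41)·log₁₀(0.41) = 0.15876
Sum: 0.13520 + 0.15876 = 0.2940 dits.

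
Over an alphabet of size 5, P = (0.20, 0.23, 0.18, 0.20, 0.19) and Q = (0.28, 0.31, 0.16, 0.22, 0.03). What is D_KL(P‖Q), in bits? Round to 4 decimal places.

D(P‖Q) = Σ p·log₂(p/q).
  0.20·log₂(0.20/0.28) = -0.09709
  0.23·log₂(0.23/0.31) = -0.09905
  0.18·log₂(0.18/0.16) = 0.03059
  0.20·log₂(0.20/0.22) = -0.02750
  0.19·log₂(0.19/0.03) = 0.50596
D(P‖Q) = 0.3129 bits.

0.3129 bits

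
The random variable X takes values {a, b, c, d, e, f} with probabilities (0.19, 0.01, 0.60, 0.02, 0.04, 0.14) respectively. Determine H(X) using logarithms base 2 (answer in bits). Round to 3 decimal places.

H(X) = −Σ p·log₂ p.
  −(0.19)·log₂(0.19) = 0.4552
  −(0.01)·log₂(0.01) = 0.0664
  −(0.60)·log₂(0.60) = 0.4422
  −(0.02)·log₂(0.02) = 0.1129
  −(0.04)·log₂(0.04) = 0.1858
  −(0.14)·log₂(0.14) = 0.3971
Sum: 0.4552 + 0.0664 + 0.4422 + 0.1129 + 0.1858 + 0.3971 = 1.660 bits.

1.660 bits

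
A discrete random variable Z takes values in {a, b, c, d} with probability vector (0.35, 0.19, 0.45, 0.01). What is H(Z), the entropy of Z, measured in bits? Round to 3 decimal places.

1.570 bits

H(Z) = −Σ p·log₂ p.
  −(0.35)·log₂(0.35) = 0.5301
  −(0.19)·log₂(0.19) = 0.4552
  −(0.45)·log₂(0.45) = 0.5184
  −(0.01)·log₂(0.01) = 0.0664
Sum: 0.5301 + 0.4552 + 0.5184 + 0.0664 = 1.570 bits.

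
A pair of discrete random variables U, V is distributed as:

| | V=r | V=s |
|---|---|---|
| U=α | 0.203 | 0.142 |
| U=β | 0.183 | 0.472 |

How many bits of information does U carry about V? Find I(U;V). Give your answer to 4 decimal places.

0.0652 bits

Marginals: p(U) = (0.3450, 0.6550), p(V) = (0.3860, 0.6140).
I(U;V) = H(U) + H(V) − H(U,V).
H(U) = 0.9295, H(V) = 0.9622, H(U,V) = 1.8265.
I(U;V) = 0.9295 + 0.9622 − 1.8265 = 0.0652 bits.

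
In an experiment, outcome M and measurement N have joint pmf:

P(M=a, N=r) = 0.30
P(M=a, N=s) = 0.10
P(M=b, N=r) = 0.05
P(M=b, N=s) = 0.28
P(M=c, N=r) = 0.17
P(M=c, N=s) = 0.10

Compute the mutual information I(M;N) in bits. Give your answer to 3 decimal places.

Marginals: p(M) = (0.4000, 0.3300, 0.2700), p(N) = (0.5200, 0.4800).
I(M;N) = H(M) + H(N) − H(M,N).
H(M) = 1.5666, H(N) = 0.9988, H(M,N) = 2.3504.
I(M;N) = 1.5666 + 0.9988 − 2.3504 = 0.215 bits.

0.215 bits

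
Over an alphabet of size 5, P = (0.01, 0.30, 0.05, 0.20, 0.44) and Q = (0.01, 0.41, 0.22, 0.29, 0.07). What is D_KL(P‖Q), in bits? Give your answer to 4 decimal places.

0.8176 bits

D(P‖Q) = Σ p·log₂(p/q).
  0.01·log₂(0.01/0.01) = 0.00000
  0.30·log₂(0.30/0.41) = -0.13520
  0.05·log₂(0.05/0.22) = -0.10688
  0.20·log₂(0.20/0.29) = -0.10721
  0.44·log₂(0.44/0.07) = 1.16691
D(P‖Q) = 0.8176 bits.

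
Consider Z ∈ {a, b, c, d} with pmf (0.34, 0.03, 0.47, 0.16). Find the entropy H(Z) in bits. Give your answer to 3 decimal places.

1.616 bits

H(Z) = −Σ p·log₂ p.
  −(0.34)·log₂(0.34) = 0.5292
  −(0.03)·log₂(0.03) = 0.1518
  −(0.47)·log₂(0.47) = 0.5120
  −(0.16)·log₂(0.16) = 0.4230
Sum: 0.5292 + 0.1518 + 0.5120 + 0.4230 = 1.616 bits.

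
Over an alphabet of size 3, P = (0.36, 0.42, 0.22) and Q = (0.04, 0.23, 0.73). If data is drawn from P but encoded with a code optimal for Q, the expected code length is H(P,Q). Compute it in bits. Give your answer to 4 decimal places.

2.6622 bits

H(P,Q) = −Σ p·log₂ q.
  −0.36·log₂(0.04) = 1.67179
  −0.42·log₂(0.23) = 0.89052
  −0.22·log₂(0.73) = 0.09989
H(P,Q) = 2.6622 bits.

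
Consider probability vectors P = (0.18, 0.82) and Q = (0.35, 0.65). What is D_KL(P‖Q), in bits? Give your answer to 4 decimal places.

D(P‖Q) = Σ p·log₂(p/q).
  0.18·log₂(0.18/0.35) = -0.17268
  0.82·log₂(0.82/0.65) = 0.27485
D(P‖Q) = 0.1022 bits.

0.1022 bits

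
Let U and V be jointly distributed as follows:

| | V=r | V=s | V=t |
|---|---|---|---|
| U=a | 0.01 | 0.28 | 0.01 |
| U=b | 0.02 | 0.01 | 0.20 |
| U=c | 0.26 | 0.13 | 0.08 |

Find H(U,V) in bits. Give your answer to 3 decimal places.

2.470 bits

H(U,V) = −Σ p(x,y)·log₂ p(x,y) over all 9 cells.
  cell (a,r): −0.01·log₂0.01 = 0.0664
  cell (a,s): −0.28·log₂0.28 = 0.5142
  cell (a,t): −0.01·log₂0.01 = 0.0664
  cell (b,r): −0.02·log₂0.02 = 0.1129
  cell (b,s): −0.01·log₂0.01 = 0.0664
  cell (b,t): −0.20·log₂0.20 = 0.4644
  cell (c,r): −0.26·log₂0.26 = 0.5053
  cell (c,s): −0.13·log₂0.13 = 0.3826
  cell (c,t): −0.08·log₂0.08 = 0.2915
Sum = 2.470 bits.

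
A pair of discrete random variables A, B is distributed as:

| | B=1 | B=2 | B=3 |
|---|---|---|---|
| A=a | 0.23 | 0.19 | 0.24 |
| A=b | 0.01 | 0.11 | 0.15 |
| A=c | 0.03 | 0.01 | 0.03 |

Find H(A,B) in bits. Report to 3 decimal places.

2.634 bits

H(A,B) = −Σ p(x,y)·log₂ p(x,y) over all 9 cells.
  cell (a,1): −0.23·log₂0.23 = 0.4877
  cell (a,2): −0.19·log₂0.19 = 0.4552
  cell (a,3): −0.24·log₂0.24 = 0.4941
  cell (b,1): −0.01·log₂0.01 = 0.0664
  cell (b,2): −0.11·log₂0.11 = 0.3503
  cell (b,3): −0.15·log₂0.15 = 0.4105
  cell (c,1): −0.03·log₂0.03 = 0.1518
  cell (c,2): −0.01·log₂0.01 = 0.0664
  cell (c,3): −0.03·log₂0.03 = 0.1518
Sum = 2.634 bits.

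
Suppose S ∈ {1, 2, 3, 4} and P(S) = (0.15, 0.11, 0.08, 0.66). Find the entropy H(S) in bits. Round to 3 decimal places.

1.448 bits

H(S) = −Σ p·log₂ p.
  −(0.15)·log₂(0.15) = 0.4105
  −(0.11)·log₂(0.11) = 0.3503
  −(0.08)·log₂(0.08) = 0.2915
  −(0.66)·log₂(0.66) = 0.3956
Sum: 0.4105 + 0.3503 + 0.2915 + 0.3956 = 1.448 bits.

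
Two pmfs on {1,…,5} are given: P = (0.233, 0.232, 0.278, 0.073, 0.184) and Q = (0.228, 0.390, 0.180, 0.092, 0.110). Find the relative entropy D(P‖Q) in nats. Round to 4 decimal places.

D(P‖Q) = Σ p·ln(p/q).
  0.233·ln(0.233/0.228) = 0.00505
  0.232·ln(0.232/0.390) = -0.12050
  0.278·ln(0.278/0.180) = 0.12084
  0.073·ln(0.073/0.092) = -0.01689
  0.184·ln(0.184/0.110) = 0.09466
D(P‖Q) = 0.0832 nats.

0.0832 nats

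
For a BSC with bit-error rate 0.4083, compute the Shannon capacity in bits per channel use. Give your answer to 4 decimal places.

0.0244 bits

Binary symmetric channel: C = 1 − h₂(ε) where h₂ is the binary entropy function.
h₂(0.4083) = −0.4083·log₂0.4083 − 0.5917·log₂0.5917 = 0.9756.
C = 1 − 0.9756 = 0.0244 bits per channel use.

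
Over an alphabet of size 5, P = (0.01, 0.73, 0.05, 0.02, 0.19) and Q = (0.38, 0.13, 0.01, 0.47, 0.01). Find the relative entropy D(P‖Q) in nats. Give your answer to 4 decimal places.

1.8000 nats

D(P‖Q) = Σ p·ln(p/q).
  0.01·ln(0.01/0.38) = -0.03638
  0.73·ln(0.73/0.13) = 1.25962
  0.05·ln(0.05/0.01) = 0.08047
  0.02·ln(0.02/0.47) = -0.06314
  0.19·ln(0.19/0.01) = 0.55944
D(P‖Q) = 1.8000 nats.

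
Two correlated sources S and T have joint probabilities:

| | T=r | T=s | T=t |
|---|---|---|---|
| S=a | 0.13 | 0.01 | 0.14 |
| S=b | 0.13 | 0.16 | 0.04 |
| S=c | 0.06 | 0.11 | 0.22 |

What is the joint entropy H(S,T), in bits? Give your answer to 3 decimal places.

H(S,T) = −Σ p(x,y)·log₂ p(x,y) over all 9 cells.
  cell (a,r): −0.13·log₂0.13 = 0.3826
  cell (a,s): −0.01·log₂0.01 = 0.0664
  cell (a,t): −0.14·log₂0.14 = 0.3971
  cell (b,r): −0.13·log₂0.13 = 0.3826
  cell (b,s): −0.16·log₂0.16 = 0.4230
  cell (b,t): −0.04·log₂0.04 = 0.1858
  cell (c,r): −0.06·log₂0.06 = 0.2435
  cell (c,s): −0.11·log₂0.11 = 0.3503
  cell (c,t): −0.22·log₂0.22 = 0.4806
Sum = 2.912 bits.

2.912 bits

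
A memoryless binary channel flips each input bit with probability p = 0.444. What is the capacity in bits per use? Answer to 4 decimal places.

0.0091 bits

Binary symmetric channel: C = 1 − h₂(ε) where h₂ is the binary entropy function.
h₂(0.444) = −0.444·log₂0.444 − 0.556·log₂0.556 = 0.9909.
C = 1 − 0.9909 = 0.0091 bits per channel use.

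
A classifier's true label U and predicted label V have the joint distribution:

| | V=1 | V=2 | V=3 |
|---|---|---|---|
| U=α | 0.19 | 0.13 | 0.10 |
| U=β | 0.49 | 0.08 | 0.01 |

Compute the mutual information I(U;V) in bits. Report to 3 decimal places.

0.151 bits

Marginals: p(U) = (0.4200, 0.5800), p(V) = (0.6800, 0.2100, 0.1100).
I(U;V) = H(U) + H(V) − H(U,V).
H(U) = 0.9815, H(V) = 1.2015, H(U,V) = 2.0323.
I(U;V) = 0.9815 + 1.2015 − 2.0323 = 0.151 bits.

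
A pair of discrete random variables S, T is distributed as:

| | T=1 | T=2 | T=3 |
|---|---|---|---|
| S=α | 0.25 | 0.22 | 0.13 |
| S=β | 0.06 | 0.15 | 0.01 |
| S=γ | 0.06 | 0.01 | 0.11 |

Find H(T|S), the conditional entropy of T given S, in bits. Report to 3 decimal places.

Marginals: p(S) = (0.6000, 0.2200, 0.1800), p(T) = (0.3700, 0.3800, 0.2500).
H(T|S) = Σ p(S) · H(T|S=·).
  S=α: p=0.6000, H(T|S=α) = 1.5351
  S=β: p=0.2200, H(T|S=β) = 1.0907
  S=γ: p=0.1800, H(T|S=γ) = 1.1942
Weighted sum = 1.376 bits.

1.376 bits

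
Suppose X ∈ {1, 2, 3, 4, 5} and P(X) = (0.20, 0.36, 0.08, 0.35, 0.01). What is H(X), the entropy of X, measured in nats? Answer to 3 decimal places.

H(X) = −Σ p·ln p.
  −(0.20)·ln(0.20) = 0.3219
  −(0.36)·ln(0.36) = 0.3678
  −(0.08)·ln(0.08) = 0.2021
  −(0.35)·ln(0.35) = 0.3674
  −(0.01)·ln(0.01) = 0.0461
Sum: 0.3219 + 0.3678 + 0.2021 + 0.3674 + 0.0461 = 1.305 nats.

1.305 nats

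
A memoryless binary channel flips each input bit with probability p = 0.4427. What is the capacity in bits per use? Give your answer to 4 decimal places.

Binary symmetric channel: C = 1 − h₂(ε) where h₂ is the binary entropy function.
h₂(0.4427) = −0.4427·log₂0.4427 − 0.5573·log₂0.5573 = 0.9905.
C = 1 − 0.9905 = 0.0095 bits per channel use.

0.0095 bits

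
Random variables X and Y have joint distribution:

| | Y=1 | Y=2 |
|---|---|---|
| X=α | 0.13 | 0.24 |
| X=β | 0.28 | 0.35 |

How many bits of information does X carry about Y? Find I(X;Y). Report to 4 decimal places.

Marginals: p(X) = (0.3700, 0.6300), p(Y) = (0.4100, 0.5900).
I(X;Y) = Σ p(x,y)·log₂[p(x,y)/(p(x)p(y))].
  (α,1): 0.13·log₂(0.8570) = -0.02895
  (α,2): 0.24·log₂(1.0994) = 0.03281
  (β,1): 0.28·log₂(1.0840) = 0.03259
  (β,2): 0.35·log₂(0.9416) = -0.03037
Sum = 0.0061 bits.

0.0061 bits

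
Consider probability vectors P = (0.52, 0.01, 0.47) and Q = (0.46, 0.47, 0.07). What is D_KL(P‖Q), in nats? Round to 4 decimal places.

D(P‖Q) = Σ p·ln(p/q).
  0.52·ln(0.52/0.46) = 0.06375
  0.01·ln(0.01/0.47) = -0.03850
  0.47·ln(0.47/0.07) = 0.89499
D(P‖Q) = 0.9202 nats.

0.9202 nats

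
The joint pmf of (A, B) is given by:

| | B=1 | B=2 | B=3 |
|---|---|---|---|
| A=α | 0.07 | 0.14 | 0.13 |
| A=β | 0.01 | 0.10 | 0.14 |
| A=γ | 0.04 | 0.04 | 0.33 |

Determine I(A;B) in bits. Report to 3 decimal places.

0.137 bits

Marginals: p(A) = (0.3400, 0.2500, 0.4100), p(B) = (0.1200, 0.2800, 0.6000).
I(A;B) = H(A) + H(B) − H(A,B).
H(A) = 1.5566, H(B) = 1.3235, H(A,B) = 2.7434.
I(A;B) = 1.5566 + 1.3235 − 2.7434 = 0.137 bits.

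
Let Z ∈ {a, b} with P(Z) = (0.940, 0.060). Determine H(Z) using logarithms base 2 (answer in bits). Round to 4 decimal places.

H(Z) = −Σ p·log₂ p.
  −(0.940)·log₂(0.940) = 0.08391
  −(0.060)·log₂(0.060) = 0.24353
Sum: 0.08391 + 0.24353 = 0.3274 bits.

0.3274 bits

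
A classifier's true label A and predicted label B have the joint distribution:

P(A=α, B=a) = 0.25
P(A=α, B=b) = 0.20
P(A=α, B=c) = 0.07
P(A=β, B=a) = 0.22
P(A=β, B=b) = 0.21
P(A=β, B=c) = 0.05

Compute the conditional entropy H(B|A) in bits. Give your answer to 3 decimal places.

Chain rule: H(B|A) = H(A,B) − H(A).
Marginals: p(A) = (0.5200, 0.4800), p(B) = (0.4700, 0.4100, 0.1200).
H(A,B) = 2.4024 bits; H(A) = 0.9988 bits.
H(B|A) = 2.4024 − 0.9988 = 1.404 bits.

1.404 bits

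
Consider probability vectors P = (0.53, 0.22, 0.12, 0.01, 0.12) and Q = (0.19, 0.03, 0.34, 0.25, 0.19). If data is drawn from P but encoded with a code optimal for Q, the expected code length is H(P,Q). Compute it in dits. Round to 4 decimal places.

H(P,Q) = −Σ p·log₁₀ q.
  −0.53·log₁₀(0.19) = 0.38226
  −0.22·log₁₀(0.03) = 0.33503
  −0.12·log₁₀(0.34) = 0.05622
  −0.01·log₁₀(0.25) = 0.00602
  −0.12·log₁₀(0.19) = 0.08655
H(P,Q) = 0.8661 dits.

0.8661 dits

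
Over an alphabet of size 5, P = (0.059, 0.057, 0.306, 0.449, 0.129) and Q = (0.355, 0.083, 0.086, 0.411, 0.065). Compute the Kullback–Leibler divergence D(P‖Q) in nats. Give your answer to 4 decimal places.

D(P‖Q) = Σ p·ln(p/q).
  0.059·ln(0.059/0.355) = -0.10588
  0.057·ln(0.057/0.083) = -0.02142
  0.306·ln(0.306/0.086) = 0.38839
  0.449·ln(0.449/0.411) = 0.03970
  0.129·ln(0.129/0.065) = 0.08842
D(P‖Q) = 0.3892 nats.

0.3892 nats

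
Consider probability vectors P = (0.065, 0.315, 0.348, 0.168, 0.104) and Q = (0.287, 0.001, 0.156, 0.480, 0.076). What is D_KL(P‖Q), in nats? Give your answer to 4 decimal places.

D(P‖Q) = Σ p·ln(p/q).
  0.065·ln(0.065/0.287) = -0.09653
  0.315·ln(0.315/0.001) = 1.81206
  0.348·ln(0.348/0.156) = 0.27922
  0.168·ln(0.168/0.480) = -0.17637
  0.104·ln(0.104/0.076) = 0.03262
D(P‖Q) = 1.8510 nats.

1.8510 nats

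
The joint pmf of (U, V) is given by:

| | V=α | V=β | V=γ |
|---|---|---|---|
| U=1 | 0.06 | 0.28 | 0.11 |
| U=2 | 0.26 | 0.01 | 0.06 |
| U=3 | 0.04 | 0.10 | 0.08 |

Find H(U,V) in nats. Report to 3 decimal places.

H(U,V) = −Σ p(x,y)·ln p(x,y) over all 9 cells.
  cell (1,α): −0.06·ln0.06 = 0.1688
  cell (1,β): −0.28·ln0.28 = 0.3564
  cell (1,γ): −0.11·ln0.11 = 0.2428
  cell (2,α): −0.26·ln0.26 = 0.3502
  cell (2,β): −0.01·ln0.01 = 0.0461
  cell (2,γ): −0.06·ln0.06 = 0.1688
  cell (3,α): −0.04·ln0.04 = 0.1288
  cell (3,β): −0.10·ln0.10 = 0.2303
  cell (3,γ): −0.08·ln0.08 = 0.2021
Sum = 1.894 nats.

1.894 nats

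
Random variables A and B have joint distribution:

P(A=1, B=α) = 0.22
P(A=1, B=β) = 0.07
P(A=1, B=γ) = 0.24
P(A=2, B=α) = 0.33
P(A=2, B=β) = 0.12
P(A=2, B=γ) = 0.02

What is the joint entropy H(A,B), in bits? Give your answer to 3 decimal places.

H(A,B) = −Σ p(x,y)·log₂ p(x,y) over all 6 cells.
  cell (1,α): −0.22·log₂0.22 = 0.4806
  cell (1,β): −0.07·log₂0.07 = 0.2686
  cell (1,γ): −0.24·log₂0.24 = 0.4941
  cell (2,α): −0.33·log₂0.33 = 0.5278
  cell (2,β): −0.12·log₂0.12 = 0.3671
  cell (2,γ): −0.02·log₂0.02 = 0.1129
Sum = 2.251 bits.

2.251 bits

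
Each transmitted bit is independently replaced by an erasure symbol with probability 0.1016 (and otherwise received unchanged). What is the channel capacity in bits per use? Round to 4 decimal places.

Binary erasure channel: capacity C = 1 − ε.
C = 1 − 0.1016 = 0.8984 bits per channel use.

0.8984 bits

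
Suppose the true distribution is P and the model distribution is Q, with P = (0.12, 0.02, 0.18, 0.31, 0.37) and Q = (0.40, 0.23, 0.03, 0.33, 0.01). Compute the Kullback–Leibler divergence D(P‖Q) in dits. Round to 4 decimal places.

D(P‖Q) = Σ p·log₁₀(p/q).
  0.12·log₁₀(0.12/0.40) = -0.06275
  0.02·log₁₀(0.02/0.23) = -0.02121
  0.18·log₁₀(0.18/0.03) = 0.14007
  0.31·log₁₀(0.31/0.33) = -0.00842
  0.37·log₁₀(0.37/0.01) = 0.58023
D(P‖Q) = 0.6279 dits.

0.6279 dits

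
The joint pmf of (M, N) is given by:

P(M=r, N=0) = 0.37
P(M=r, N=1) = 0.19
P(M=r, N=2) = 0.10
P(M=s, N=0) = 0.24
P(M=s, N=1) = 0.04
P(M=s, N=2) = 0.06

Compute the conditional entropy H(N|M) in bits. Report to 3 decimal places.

Chain rule: H(N|M) = H(M,N) − H(M).
Marginals: p(M) = (0.6600, 0.3400), p(N) = (0.6100, 0.2300, 0.1600).
H(M,N) = 2.2416 bits; H(M) = 0.9248 bits.
H(N|M) = 2.2416 − 0.9248 = 1.317 bits.

1.317 bits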